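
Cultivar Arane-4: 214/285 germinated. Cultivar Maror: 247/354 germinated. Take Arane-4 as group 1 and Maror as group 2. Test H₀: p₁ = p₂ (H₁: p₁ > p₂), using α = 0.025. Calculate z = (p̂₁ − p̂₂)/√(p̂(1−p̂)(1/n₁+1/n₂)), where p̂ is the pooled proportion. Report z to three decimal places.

z = 1.489

p̂₁ = 214/285 ≈ 0.75088, p̂₂ = 247/354 ≈ 0.69774.
Pooled p̂ = (214+247)/(285+354) = 461/639 = 0.72144.
SE = √(0.200964 × 0.00633363) = 0.03568.
z = (0.75088 − 0.69774)/0.03568 = 0.05314/0.03568 = 1.489.
p-value = P(Z > 1.489) ≈ 0.0682. With α = 0.025, fail to reject H₀.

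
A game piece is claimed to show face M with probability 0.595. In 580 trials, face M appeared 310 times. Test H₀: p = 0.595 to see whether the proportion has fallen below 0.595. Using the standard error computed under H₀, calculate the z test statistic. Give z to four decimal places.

p̂ = 310/580 ≈ 0.534483.
Standard error under H₀: √(0.595×0.405/580) = 0.020383.
z = (0.534483 − 0.595)/0.020383 = -0.060517/0.020383 = -2.9690.

z = -2.9690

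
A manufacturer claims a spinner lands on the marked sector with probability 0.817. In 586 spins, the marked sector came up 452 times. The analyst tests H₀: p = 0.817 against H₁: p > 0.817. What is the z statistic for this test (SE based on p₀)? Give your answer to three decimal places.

z = -2.859

p̂ = 452/586 = 0.771331.
SE = √(p₀(1−p₀)/n) = √(0.14951/586) = 0.015973.
z = (0.771331 − 0.817)/0.015973 = -0.045669/0.015973 = -2.859.
p-value = P(Z > -2.859) ≈ 0.9979.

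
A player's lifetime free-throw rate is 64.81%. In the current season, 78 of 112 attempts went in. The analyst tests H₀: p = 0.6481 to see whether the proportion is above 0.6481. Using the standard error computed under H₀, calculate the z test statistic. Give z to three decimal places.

p̂ = 78/112 ≈ 0.69643.
Standard error under H₀: √(0.6481×0.3519/112) = 0.04513.
z = (0.69643 − 0.6481)/0.04513 = 0.04833/0.04513 = 1.071.

z = 1.071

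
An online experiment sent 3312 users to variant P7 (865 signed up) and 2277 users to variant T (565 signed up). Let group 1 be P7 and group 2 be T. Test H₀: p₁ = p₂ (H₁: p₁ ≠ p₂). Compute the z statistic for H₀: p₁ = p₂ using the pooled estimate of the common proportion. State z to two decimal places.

p̂₁ = 865/3312 ≈ 0.2612, p̂₂ = 565/2277 ≈ 0.2481.
Pooled p̂ = (865+565)/(3312+2277) = 1430/5589 = 0.2559.
SE = √(p̂(1−p̂)(1/n₁+1/n₂)) = √(0.2559·0.7441·0.000741107) = √(0.000141103) = 0.0119.
z = (0.2612 − 0.2481)/0.0119 = 0.0131/0.0119 = 1.10.
Two-sided p-value ≈ 2·Φ(−1.098) = 0.2724.

z = 1.10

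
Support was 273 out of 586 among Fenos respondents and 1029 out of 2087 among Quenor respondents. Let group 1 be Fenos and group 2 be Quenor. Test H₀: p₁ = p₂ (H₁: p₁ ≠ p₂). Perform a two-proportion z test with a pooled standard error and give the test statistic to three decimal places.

p̂₁ = 273/586 = 0.46587, p̂₂ = 1029/2087 = 0.49305.
Pooled p̂ = (273+1029)/(586+2087) = 1302/2673 = 0.48709.
SE = √(0.249833 × 0.00218564) = 0.02337.
z = (0.46587 − 0.49305)/0.02337 = -0.02718/0.02337 = -1.163.

z = -1.163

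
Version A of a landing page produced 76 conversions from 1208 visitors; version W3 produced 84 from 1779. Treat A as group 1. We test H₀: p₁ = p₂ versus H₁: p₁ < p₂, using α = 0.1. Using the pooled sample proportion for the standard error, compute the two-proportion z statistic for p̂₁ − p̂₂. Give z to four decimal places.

z = 1.8699

p̂₁ = 76/1208 ≈ 0.062914, p̂₂ = 84/1779 ≈ 0.047218.
Pooled p̂ = (76+84)/(1208+1779) = 160/2987 = 0.053565.
SE = √(p̂(1−p̂)(1/n₁+1/n₂)) = √(0.053565·0.946435·0.00138993) = √(7.04641e-05) = 0.008394.
z = (0.062914 − 0.047218)/0.008394 = 0.015696/0.008394 = 1.8699.
p-value = P(Z < 1.870) ≈ 0.9693; since p > α = 0.1, fail to reject H₀.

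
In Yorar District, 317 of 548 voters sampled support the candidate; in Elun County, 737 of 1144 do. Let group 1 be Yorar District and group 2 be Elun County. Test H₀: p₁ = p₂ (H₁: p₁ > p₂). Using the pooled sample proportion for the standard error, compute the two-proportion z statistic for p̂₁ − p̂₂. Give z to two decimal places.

p̂₁ = 317/548 ≈ 0.5785, p̂₂ = 737/1144 ≈ 0.6442.
Pooled p̂ = (317+737)/(548+1144) = 1054/1692 = 0.6229.
SE = √(0.234888 × 0.00269894) = 0.0252.
z = (0.5785 − 0.6442)/0.0252 = -0.0657/0.0252 = -2.61.
p-value = P(Z > -2.612) ≈ 0.9955.

z = -2.61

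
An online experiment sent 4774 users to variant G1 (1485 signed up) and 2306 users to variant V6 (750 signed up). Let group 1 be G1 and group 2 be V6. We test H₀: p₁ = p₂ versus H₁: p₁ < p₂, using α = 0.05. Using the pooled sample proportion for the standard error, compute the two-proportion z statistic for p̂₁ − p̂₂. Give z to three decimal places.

z = -1.203

p̂₁ = 1485/4774 ≈ 0.31106, p̂₂ = 750/2306 ≈ 0.32524.
Pooled p̂ = (1485+750)/(4774+2306) = 2235/7080 = 0.31568.
SE = √(0.216025 × 0.000643119) = 0.01179.
z = (0.31106 − 0.32524)/0.01179 = -0.01418/0.01179 = -1.203.
p-value = P(Z < -1.203) ≈ 0.1145, so at α = 0.05 we fail to reject H₀.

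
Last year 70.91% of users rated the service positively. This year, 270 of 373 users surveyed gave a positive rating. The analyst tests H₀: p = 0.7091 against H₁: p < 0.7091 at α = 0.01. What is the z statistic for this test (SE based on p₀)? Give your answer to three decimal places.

p̂ = 270/373 ≈ 0.72386.
Standard error under H₀: √(0.7091×0.2909/373) = 0.02352.
z = (0.72386 − 0.7091)/0.02352 = 0.01476/0.02352 = 0.628.
p-value = P(Z < 0.628) ≈ 0.7349; since p > α = 0.01, fail to reject H₀.

z = 0.628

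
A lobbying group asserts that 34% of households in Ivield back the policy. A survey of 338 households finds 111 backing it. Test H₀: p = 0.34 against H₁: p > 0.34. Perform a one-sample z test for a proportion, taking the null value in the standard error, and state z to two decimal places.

z = -0.45

p̂ = 111/338 = 0.3284.
Standard error under H₀: √(0.34×0.66/338) = 0.0258.
z = (0.3284 − 0.34)/0.0258 = -0.0116/0.0258 = -0.45.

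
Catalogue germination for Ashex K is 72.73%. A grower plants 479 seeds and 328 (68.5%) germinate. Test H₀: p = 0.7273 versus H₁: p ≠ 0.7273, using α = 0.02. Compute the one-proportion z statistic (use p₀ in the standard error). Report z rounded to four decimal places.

p̂ = 328/479 ≈ 0.684760.
Under H₀, SE = √(0.7273·0.2727/479) = √(0.00041406) = 0.020348.
z = (0.684760 − 0.7273)/0.020348 = -0.042540/0.020348 = -2.0906.
Two-sided p-value ≈ 2·Φ(−2.091) = 0.0366; since p > α = 0.02, fail to reject H₀.

z = -2.0906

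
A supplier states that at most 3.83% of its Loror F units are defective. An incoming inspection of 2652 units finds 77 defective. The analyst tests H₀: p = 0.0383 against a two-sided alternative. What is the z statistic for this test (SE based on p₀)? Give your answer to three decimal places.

z = -2.486

p̂ = 77/2652 ≈ 0.029035.
Standard error under H₀: √(0.0383×0.9617/2652) = 0.003727.
z = (0.029035 − 0.0383)/0.003727 = -0.009265/0.003727 = -2.486.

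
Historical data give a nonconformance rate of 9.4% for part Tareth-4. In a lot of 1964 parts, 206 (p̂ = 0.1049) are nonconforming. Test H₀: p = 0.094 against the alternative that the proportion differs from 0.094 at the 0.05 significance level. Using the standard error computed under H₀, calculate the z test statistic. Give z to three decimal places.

z = 1.653

p̂ = 206/1964 = 0.10489.
Standard error under H₀: √(0.094×0.906/1964) = 0.00659.
z = (0.10489 − 0.094)/0.00659 = 0.01089/0.00659 = 1.653.
Two-sided p-value ≈ 2·Φ(−1.653) = 0.0982, so at α = 0.05 we fail to reject H₀.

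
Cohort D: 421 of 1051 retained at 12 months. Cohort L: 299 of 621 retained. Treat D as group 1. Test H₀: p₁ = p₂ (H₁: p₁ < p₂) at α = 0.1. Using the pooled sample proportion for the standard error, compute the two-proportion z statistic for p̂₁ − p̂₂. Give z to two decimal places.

z = -3.23

p̂₁ = 421/1051 ≈ 0.40057, p̂₂ = 299/621 ≈ 0.48148.
Pooled p̂ = (421+299)/(1051+621) = 720/1672 = 0.43062.
SE = √(p̂(1−p̂)(1/n₁+1/n₂)) = √(0.43062·0.56938·0.00256178) = √(0.000628115) = 0.02506.
z = (0.40057 − 0.48148)/0.02506 = -0.08091/0.02506 = -3.23.
p-value = P(Z < -3.228) ≈ 0.0006, so at α = 0.1 we reject H₀.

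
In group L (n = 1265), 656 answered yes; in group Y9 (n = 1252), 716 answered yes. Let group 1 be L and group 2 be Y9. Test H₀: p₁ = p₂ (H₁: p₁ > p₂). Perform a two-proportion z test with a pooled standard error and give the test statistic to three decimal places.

p̂₁ = 656/1265 = 0.51858, p̂₂ = 716/1252 = 0.57188.
Pooled p̂ = (656+716)/(1265+1252) = 1372/2517 = 0.54509.
SE = √(p̂(1−p̂)(1/n₁+1/n₂)) = √(0.54509·0.45491·0.00158924) = √(0.000394077) = 0.01985.
z = (0.51858 − 0.57188)/0.01985 = -0.05330/0.01985 = -2.685.

z = -2.685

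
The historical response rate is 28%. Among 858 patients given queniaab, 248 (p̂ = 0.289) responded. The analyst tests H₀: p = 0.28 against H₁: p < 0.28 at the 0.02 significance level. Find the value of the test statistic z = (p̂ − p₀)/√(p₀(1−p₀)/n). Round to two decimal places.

z = 0.59

p̂ = 248/858 = 0.2890.
SE = √(p₀(1−p₀)/n) = √(0.2016/858) = 0.0153.
z = (0.2890 − 0.28)/0.0153 = 0.0090/0.0153 = 0.59.
p-value = P(Z < 0.590) ≈ 0.7224; since p > α = 0.02, fail to reject H₀.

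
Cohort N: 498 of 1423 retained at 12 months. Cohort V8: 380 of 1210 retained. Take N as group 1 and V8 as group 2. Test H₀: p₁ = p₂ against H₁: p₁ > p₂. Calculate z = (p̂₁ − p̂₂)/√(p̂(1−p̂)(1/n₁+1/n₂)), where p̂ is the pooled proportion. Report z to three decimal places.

z = 1.948

p̂₁ = 498/1423 = 0.349965, p̂₂ = 380/1210 = 0.314050.
Pooled p̂ = (498+380)/(1423+1210) = 878/2633 = 0.333460.
SE = √(p̂(1−p̂)(1/n₁+1/n₂)) = √(0.333460·0.666540·0.00152919) = √(0.000339884) = 0.018436.
z = (0.349965 − 0.314050)/0.018436 = 0.035915/0.018436 = 1.948.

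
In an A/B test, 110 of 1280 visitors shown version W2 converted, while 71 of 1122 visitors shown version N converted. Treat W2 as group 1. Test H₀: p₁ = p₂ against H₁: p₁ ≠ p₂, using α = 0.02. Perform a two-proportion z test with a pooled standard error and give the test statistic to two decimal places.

z = 2.10

p̂₁ = 110/1280 = 0.08594, p̂₂ = 71/1122 = 0.06328.
Pooled p̂ = (110+71)/(1280+1122) = 181/2402 = 0.07535.
SE = √(p̂(1−p̂)(1/n₁+1/n₂)) = √(0.07535·0.92465·0.00167252) = √(0.000116534) = 0.01080.
z = (0.08594 − 0.06328)/0.01080 = 0.02266/0.01080 = 2.10.
Two-sided p-value ≈ 2·Φ(−2.099) = 0.0358, so at α = 0.02 we fail to reject H₀.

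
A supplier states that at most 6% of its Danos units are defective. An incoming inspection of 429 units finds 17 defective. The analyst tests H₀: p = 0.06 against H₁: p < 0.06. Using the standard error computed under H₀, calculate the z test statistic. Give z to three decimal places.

p̂ = 17/429 ≈ 0.039627.
Standard error under H₀: √(0.06×0.94/429) = 0.011466.
z = (0.039627 − 0.06)/0.011466 = -0.020373/0.011466 = -1.777.
p-value = P(Z < -1.777) ≈ 0.0378.

z = -1.777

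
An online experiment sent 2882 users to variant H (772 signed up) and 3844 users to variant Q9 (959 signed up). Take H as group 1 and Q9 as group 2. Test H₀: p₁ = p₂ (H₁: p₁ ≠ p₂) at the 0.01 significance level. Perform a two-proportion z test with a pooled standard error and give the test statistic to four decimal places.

z = 1.7072

p̂₁ = 772/2882 ≈ 0.267870, p̂₂ = 959/3844 ≈ 0.249480.
Pooled p̂ = (772+959)/(2882+3844) = 1731/6726 = 0.257360.
SE = √(p̂(1−p̂)(1/n₁+1/n₂)) = √(0.257360·0.742640·0.000607127) = √(0.000116037) = 0.010772.
z = (0.267870 − 0.249480)/0.010772 = 0.018390/0.010772 = 1.7072.
Two-sided p-value ≈ 2·Φ(−1.707) = 0.0878; since p > α = 0.01, fail to reject H₀.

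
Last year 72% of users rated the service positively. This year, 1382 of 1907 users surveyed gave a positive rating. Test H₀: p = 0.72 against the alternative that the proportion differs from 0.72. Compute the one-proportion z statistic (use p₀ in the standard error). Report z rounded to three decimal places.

p̂ = 1382/1907 ≈ 0.72470.
Standard error under H₀: √(0.72×0.28/1907) = 0.01028.
z = (0.72470 − 0.72)/0.01028 = 0.00470/0.01028 = 0.457.

z = 0.457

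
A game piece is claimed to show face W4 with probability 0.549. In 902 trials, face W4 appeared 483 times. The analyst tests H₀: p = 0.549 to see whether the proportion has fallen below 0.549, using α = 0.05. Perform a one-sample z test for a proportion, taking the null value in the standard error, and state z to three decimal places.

z = -0.816

p̂ = 483/902 = 0.53548.
Standard error under H₀: √(0.549×0.451/902) = 0.01657.
z = (0.53548 − 0.549)/0.01657 = -0.01352/0.01657 = -0.816.
p-value = P(Z < -0.816) ≈ 0.2072, so at α = 0.05 we fail to reject H₀.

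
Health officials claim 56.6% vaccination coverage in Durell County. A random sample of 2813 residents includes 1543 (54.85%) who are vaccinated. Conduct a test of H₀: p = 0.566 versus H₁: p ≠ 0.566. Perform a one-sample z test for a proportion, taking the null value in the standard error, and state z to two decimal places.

z = -1.87

p̂ = 1543/2813 = 0.54852.
Under H₀, SE = √(0.566·0.434/2813) = √(8.73246e-05) = 0.00934.
z = (0.54852 − 0.566)/0.00934 = -0.01748/0.00934 = -1.87.
Two-sided p-value ≈ 2·Φ(−1.870) = 0.0615.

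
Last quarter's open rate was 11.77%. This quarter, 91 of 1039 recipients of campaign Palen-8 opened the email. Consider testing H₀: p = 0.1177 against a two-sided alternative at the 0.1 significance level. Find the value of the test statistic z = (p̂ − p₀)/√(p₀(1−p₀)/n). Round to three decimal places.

p̂ = 91/1039 = 0.08758.
SE = √(p₀(1−p₀)/n) = √(0.10385/1039) = 0.01000.
z = (0.08758 − 0.1177)/0.01000 = -0.03012/0.01000 = -3.012.
Two-sided p-value ≈ 2·Φ(−3.012) = 0.0026, so at α = 0.1 we reject H₀.

z = -3.012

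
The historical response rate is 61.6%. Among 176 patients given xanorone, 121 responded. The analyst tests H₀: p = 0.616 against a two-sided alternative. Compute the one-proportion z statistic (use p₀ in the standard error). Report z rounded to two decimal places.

z = 1.95

p̂ = 121/176 = 0.6875.
Standard error under H₀: √(0.616×0.384/176) = 0.0367.
z = (0.6875 − 0.616)/0.0367 = 0.0715/0.0367 = 1.95.
p-value = 2·P(Z > 1.950) ≈ 0.0511.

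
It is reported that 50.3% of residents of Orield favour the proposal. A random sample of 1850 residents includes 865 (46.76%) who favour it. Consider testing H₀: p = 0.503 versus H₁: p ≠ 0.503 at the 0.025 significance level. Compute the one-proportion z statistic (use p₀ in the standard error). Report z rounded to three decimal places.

p̂ = 865/1850 ≈ 0.467568.
SE = √(p₀(1−p₀)/n) = √(0.24999/1850) = 0.011625.
z = (0.467568 − 0.503)/0.011625 = -0.035432/0.011625 = -3.048.
Two-sided p-value ≈ 2·Φ(−3.048) = 0.0023. With α = 0.025, reject H₀.

z = -3.048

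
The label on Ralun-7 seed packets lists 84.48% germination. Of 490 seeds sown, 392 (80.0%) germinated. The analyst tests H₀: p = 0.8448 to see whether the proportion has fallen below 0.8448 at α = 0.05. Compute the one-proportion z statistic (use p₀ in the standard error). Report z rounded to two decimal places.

z = -2.74

p̂ = 392/490 ≈ 0.80000.
SE = √(p₀(1−p₀)/n) = √(0.13111/490) = 0.01636.
z = (0.80000 − 0.8448)/0.01636 = -0.04480/0.01636 = -2.74.
p-value = P(Z < -2.739) ≈ 0.0031; since p < α = 0.05, reject H₀.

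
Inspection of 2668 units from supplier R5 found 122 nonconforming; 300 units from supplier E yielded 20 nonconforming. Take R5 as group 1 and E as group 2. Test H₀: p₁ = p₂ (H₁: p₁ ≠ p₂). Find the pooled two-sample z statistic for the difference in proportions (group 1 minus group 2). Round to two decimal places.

z = -1.61

p̂₁ = 122/2668 ≈ 0.04573, p̂₂ = 20/300 ≈ 0.06667.
Pooled p̂ = (122+20)/(2668+300) = 142/2968 = 0.04784.
SE = √(p̂(1−p̂)(1/n₁+1/n₂)) = √(0.04784·0.95216·0.00370815) = √(0.000168923) = 0.01300.
z = (0.04573 − 0.06667)/0.01300 = -0.02094/0.01300 = -1.61.
p-value = 2·P(Z > 1.611) ≈ 0.1072.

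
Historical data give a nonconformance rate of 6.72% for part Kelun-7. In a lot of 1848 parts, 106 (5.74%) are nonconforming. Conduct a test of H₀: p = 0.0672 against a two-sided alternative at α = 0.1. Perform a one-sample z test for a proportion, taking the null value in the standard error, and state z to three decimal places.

p̂ = 106/1848 = 0.057359.
Under H₀, SE = √(0.0672·0.9328/1848) = √(3.392e-05) = 0.005824.
z = (0.057359 − 0.0672)/0.005824 = -0.009841/0.005824 = -1.690.
p-value = 2·P(Z > 1.690) ≈ 0.0911, so at α = 0.1 we reject H₀.

z = -1.690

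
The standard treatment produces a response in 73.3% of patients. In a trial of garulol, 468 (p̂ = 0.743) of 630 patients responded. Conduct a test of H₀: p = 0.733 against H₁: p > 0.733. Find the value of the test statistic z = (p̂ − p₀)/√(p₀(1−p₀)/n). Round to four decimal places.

z = 0.5593

p̂ = 468/630 ≈ 0.742857.
SE = √(p₀(1−p₀)/n) = √(0.19571/630) = 0.017625.
z = (0.742857 − 0.733)/0.017625 = 0.009857/0.017625 = 0.5593.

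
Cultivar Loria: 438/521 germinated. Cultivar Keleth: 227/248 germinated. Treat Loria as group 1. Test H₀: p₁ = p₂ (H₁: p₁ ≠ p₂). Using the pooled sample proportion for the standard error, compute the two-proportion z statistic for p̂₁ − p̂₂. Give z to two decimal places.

p̂₁ = 438/521 ≈ 0.8407, p̂₂ = 227/248 ≈ 0.9153.
Pooled p̂ = (438+227)/(521+248) = 665/769 = 0.8648.
SE = √(0.116951 × 0.00595164) = 0.0264.
z = (0.8407 − 0.9153)/0.0264 = -0.0746/0.0264 = -2.83.

z = -2.83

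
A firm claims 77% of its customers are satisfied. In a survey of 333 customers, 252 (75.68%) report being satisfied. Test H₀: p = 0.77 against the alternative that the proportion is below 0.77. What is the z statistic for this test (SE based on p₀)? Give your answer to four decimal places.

p̂ = 252/333 = 0.756757.
Under H₀, SE = √(0.77·0.23/333) = √(0.000531832) = 0.023061.
z = (0.756757 − 0.77)/0.023061 = -0.013243/0.023061 = -0.5743.
p-value = P(Z < -0.574) ≈ 0.2829.

z = -0.5743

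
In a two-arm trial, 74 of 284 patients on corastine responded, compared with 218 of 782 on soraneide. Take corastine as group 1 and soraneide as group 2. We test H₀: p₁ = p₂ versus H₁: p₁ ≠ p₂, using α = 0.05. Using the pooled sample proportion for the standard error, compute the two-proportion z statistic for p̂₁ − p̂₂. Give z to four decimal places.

p̂₁ = 74/284 ≈ 0.260563, p̂₂ = 218/782 ≈ 0.278772.
Pooled p̂ = (74+218)/(284+782) = 292/1066 = 0.273921.
SE = √(p̂(1−p̂)(1/n₁+1/n₂)) = √(0.273921·0.726079·0.0047999) = √(0.000954644) = 0.030897.
z = (0.260563 − 0.278772)/0.030897 = -0.018209/0.030897 = -0.5893.
p-value = 2·P(Z > 0.589) ≈ 0.5556, so at α = 0.05 we fail to reject H₀.

z = -0.5893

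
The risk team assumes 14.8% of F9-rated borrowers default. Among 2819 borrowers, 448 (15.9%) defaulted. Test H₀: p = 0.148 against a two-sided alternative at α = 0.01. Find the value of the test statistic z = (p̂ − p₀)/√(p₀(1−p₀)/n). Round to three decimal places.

z = 1.633

p̂ = 448/2819 = 0.158922.
SE = √(p₀(1−p₀)/n) = √(0.1261/2819) = 0.006688.
z = (0.158922 − 0.148)/0.006688 = 0.010922/0.006688 = 1.633.
Two-sided p-value ≈ 2·Φ(−1.633) = 0.1025; since p > α = 0.01, fail to reject H₀.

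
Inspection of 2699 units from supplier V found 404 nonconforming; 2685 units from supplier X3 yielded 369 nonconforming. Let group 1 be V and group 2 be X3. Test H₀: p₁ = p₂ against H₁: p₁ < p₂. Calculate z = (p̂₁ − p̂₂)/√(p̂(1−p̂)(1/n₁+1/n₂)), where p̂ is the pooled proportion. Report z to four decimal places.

z = 1.2822

p̂₁ = 404/2699 = 0.149685, p̂₂ = 369/2685 = 0.137430.
Pooled p̂ = (404+369)/(2699+2685) = 773/5384 = 0.143574.
SE = √(p̂(1−p̂)(1/n₁+1/n₂)) = √(0.143574·0.856426·0.000742947) = √(9.13529e-05) = 0.009558.
z = (0.149685 − 0.137430)/0.009558 = 0.012255/0.009558 = 1.2822.
p-value = P(Z < 1.282) ≈ 0.9001.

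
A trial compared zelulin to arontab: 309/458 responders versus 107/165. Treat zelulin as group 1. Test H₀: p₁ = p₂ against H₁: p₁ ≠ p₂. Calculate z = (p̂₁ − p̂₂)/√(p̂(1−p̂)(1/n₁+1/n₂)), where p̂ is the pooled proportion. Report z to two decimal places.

z = 0.61

p̂₁ = 309/458 ≈ 0.6747, p̂₂ = 107/165 ≈ 0.6485.
Pooled p̂ = (309+107)/(458+165) = 416/623 = 0.6677.
SE = √(p̂(1−p̂)(1/n₁+1/n₂)) = √(0.6677·0.3323·0.00824401) = √(0.00182905) = 0.0428.
z = (0.6747 − 0.6485)/0.0428 = 0.0262/0.0428 = 0.61.
p-value = 2·P(Z > 0.612) ≈ 0.5403.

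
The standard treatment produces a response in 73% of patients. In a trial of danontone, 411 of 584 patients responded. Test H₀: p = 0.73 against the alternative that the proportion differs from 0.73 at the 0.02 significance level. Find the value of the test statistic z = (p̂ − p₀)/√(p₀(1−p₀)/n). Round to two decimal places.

z = -1.43

p̂ = 411/584 = 0.70377.
SE = √(p₀(1−p₀)/n) = √(0.1971/584) = 0.01837.
z = (0.70377 − 0.73)/0.01837 = -0.02623/0.01837 = -1.43.
p-value = 2·P(Z > 1.428) ≈ 0.1533, so at α = 0.02 we fail to reject H₀.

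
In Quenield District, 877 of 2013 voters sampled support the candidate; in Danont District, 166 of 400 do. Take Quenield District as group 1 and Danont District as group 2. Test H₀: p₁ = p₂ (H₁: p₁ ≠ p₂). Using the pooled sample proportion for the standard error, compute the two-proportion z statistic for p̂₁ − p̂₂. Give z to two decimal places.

z = 0.76

p̂₁ = 877/2013 = 0.4357, p̂₂ = 166/400 = 0.4150.
Pooled p̂ = (877+166)/(2013+400) = 1043/2413 = 0.4322.
SE = √(0.245409 × 0.00299677) = 0.0271.
z = (0.4357 − 0.4150)/0.0271 = 0.0207/0.0271 = 0.76.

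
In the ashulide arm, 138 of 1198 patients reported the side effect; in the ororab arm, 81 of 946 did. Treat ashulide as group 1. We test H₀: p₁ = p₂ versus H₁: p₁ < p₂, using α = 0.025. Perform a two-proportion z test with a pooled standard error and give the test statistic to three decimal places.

p̂₁ = 138/1198 ≈ 0.11519, p̂₂ = 81/946 ≈ 0.08562.
Pooled p̂ = (138+81)/(1198+946) = 219/2144 = 0.10215.
SE = √(0.0917118 × 0.00189181) = 0.01317.
z = (0.11519 − 0.08562)/0.01317 = 0.02957/0.01317 = 2.245.
p-value = P(Z < 2.245) ≈ 0.9876. With α = 0.025, fail to reject H₀.

z = 2.245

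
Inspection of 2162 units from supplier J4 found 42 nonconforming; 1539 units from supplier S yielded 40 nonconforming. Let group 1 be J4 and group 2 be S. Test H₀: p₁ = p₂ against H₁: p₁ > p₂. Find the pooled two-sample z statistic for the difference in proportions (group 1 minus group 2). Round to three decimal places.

z = -1.337

p̂₁ = 42/2162 ≈ 0.019426, p̂₂ = 40/1539 ≈ 0.025991.
Pooled p̂ = (42+40)/(2162+1539) = 82/3701 = 0.022156.
SE = √(p̂(1−p̂)(1/n₁+1/n₂)) = √(0.022156·0.977844·0.00111231) = √(2.40984e-05) = 0.004909.
z = (0.019426 − 0.025991)/0.004909 = -0.006565/0.004909 = -1.337.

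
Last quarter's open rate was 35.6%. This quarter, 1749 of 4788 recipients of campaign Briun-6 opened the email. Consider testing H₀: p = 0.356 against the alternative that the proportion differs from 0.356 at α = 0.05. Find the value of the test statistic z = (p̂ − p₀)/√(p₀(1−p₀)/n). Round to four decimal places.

p̂ = 1749/4788 = 0.3652882.
SE = √(p₀(1−p₀)/n) = √(0.22926/4788) = 0.0069198.
z = (0.3652882 − 0.356)/0.0069198 = 0.0092882/0.0069198 = 1.3423.
Two-sided p-value ≈ 2·Φ(−1.342) = 0.1795; since p > α = 0.05, fail to reject H₀.

z = 1.3423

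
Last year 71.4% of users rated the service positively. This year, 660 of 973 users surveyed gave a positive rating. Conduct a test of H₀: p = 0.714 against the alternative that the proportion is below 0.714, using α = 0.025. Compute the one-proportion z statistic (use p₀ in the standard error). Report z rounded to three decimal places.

p̂ = 660/973 ≈ 0.67831.
Standard error under H₀: √(0.714×0.286/973) = 0.01449.
z = (0.67831 − 0.714)/0.01449 = -0.03569/0.01449 = -2.463.
p-value = P(Z < -2.463) ≈ 0.0069; since p < α = 0.025, reject H₀.

z = -2.463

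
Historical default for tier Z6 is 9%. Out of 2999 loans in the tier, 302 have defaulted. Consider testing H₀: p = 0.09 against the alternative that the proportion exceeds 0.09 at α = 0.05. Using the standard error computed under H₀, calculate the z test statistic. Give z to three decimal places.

z = 2.048

p̂ = 302/2999 = 0.1007002.
Under H₀, SE = √(0.09·0.91/2999) = √(2.73091e-05) = 0.0052258.
z = (0.1007002 − 0.09)/0.0052258 = 0.0107002/0.0052258 = 2.048.
p-value = P(Z > 2.048) ≈ 0.0203, so at α = 0.05 we reject H₀.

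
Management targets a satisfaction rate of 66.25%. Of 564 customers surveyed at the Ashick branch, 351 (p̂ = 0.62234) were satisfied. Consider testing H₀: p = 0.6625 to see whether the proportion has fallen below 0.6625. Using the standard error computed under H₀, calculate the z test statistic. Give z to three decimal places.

z = -2.017

p̂ = 351/564 ≈ 0.62234.
Under H₀, SE = √(0.6625·0.3375/564) = √(0.000396443) = 0.01991.
z = (0.62234 − 0.6625)/0.01991 = -0.04016/0.01991 = -2.017.
p-value = P(Z < -2.017) ≈ 0.0218.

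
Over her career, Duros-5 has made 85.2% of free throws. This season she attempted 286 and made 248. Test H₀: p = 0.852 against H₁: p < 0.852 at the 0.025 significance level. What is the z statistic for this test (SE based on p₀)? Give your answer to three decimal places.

z = 0.721

p̂ = 248/286 ≈ 0.867133.
Under H₀, SE = √(0.852·0.148/286) = √(0.000440895) = 0.020998.
z = (0.867133 − 0.852)/0.020998 = 0.015133/0.020998 = 0.721.
p-value = P(Z < 0.721) ≈ 0.7645; since p > α = 0.025, fail to reject H₀.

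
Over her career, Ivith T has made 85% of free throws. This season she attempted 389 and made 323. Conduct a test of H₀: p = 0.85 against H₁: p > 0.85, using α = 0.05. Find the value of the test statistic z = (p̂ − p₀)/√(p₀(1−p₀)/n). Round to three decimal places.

p̂ = 323/389 ≈ 0.830334.
SE = √(p₀(1−p₀)/n) = √(0.1275/389) = 0.018104.
z = (0.830334 − 0.85)/0.018104 = -0.019666/0.018104 = -1.086.
p-value = P(Z > -1.086) ≈ 0.8613. With α = 0.05, fail to reject H₀.

z = -1.086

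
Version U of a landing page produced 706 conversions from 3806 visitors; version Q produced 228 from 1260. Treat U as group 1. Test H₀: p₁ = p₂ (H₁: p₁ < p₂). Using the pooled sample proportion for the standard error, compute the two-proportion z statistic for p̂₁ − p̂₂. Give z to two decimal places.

p̂₁ = 706/3806 = 0.1855, p̂₂ = 228/1260 = 0.1810.
Pooled p̂ = (706+228)/(3806+1260) = 934/5066 = 0.1844.
SE = √(0.150375 × 0.00105639) = 0.0126.
z = (0.1855 − 0.1810)/0.0126 = 0.0045/0.0126 = 0.36.
p-value = P(Z < 0.361) ≈ 0.6408.

z = 0.36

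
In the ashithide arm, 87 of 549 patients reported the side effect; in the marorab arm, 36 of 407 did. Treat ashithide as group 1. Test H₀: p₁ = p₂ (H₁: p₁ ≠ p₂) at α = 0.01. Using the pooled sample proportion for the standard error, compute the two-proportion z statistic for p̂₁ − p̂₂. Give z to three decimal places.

p̂₁ = 87/549 = 0.15847, p̂₂ = 36/407 = 0.08845.
Pooled p̂ = (87+36)/(549+407) = 123/956 = 0.12866.
SE = √(0.112107 × 0.0042785) = 0.02190.
z = (0.15847 − 0.08845)/0.02190 = 0.07002/0.02190 = 3.197.
Two-sided p-value ≈ 2·Φ(−3.197) = 0.0014, so at α = 0.01 we reject H₀.

z = 3.197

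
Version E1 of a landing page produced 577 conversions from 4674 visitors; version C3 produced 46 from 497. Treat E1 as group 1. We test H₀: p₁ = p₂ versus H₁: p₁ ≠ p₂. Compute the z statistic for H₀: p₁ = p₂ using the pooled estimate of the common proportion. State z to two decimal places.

z = 2.01

p̂₁ = 577/4674 ≈ 0.12345, p̂₂ = 46/497 ≈ 0.09256.
Pooled p̂ = (577+46)/(4674+497) = 623/5171 = 0.12048.
SE = √(0.105964 × 0.00222602) = 0.01536.
z = (0.12345 − 0.09256)/0.01536 = 0.03089/0.01536 = 2.01.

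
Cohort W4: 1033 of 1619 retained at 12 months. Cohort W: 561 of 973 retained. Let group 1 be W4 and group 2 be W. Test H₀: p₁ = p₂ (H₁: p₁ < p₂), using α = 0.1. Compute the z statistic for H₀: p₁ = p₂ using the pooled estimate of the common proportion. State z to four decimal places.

p̂₁ = 1033/1619 ≈ 0.6380482, p̂₂ = 561/973 ≈ 0.5765673.
Pooled p̂ = (1033+561)/(1619+973) = 1594/2592 = 0.6149691.
SE = √(p̂(1−p̂)(1/n₁+1/n₂)) = √(0.6149691·0.3850309·0.00164541) = √(0.000389605) = 0.0197384.
z = (0.6380482 − 0.5765673)/0.0197384 = 0.0614809/0.0197384 = 3.1148.
p-value = P(Z < 3.115) ≈ 0.9991, so at α = 0.1 we fail to reject H₀.

z = 3.1148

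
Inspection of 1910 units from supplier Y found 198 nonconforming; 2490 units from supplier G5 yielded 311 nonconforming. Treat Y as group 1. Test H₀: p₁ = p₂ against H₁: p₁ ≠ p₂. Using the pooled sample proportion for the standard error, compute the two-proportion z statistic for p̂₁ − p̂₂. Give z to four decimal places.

p̂₁ = 198/1910 ≈ 0.1036649, p̂₂ = 311/2490 ≈ 0.1248996.
Pooled p̂ = (198+311)/(1910+2490) = 509/4400 = 0.1156818.
SE = √(0.1023 × 0.000925167) = 0.0097285.
z = (0.1036649 − 0.1248996)/0.0097285 = -0.0212347/0.0097285 = -2.1827.
Two-sided p-value ≈ 2·Φ(−2.183) = 0.0291.

z = -2.1827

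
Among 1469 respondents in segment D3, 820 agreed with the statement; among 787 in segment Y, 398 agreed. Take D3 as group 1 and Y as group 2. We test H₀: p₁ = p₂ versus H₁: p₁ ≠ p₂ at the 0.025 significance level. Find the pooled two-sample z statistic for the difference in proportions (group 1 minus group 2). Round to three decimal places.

p̂₁ = 820/1469 = 0.558203, p̂₂ = 398/787 = 0.505718.
Pooled p̂ = (820+398)/(1469+787) = 1218/2256 = 0.539894.
SE = √(p̂(1−p̂)(1/n₁+1/n₂)) = √(0.539894·0.460106·0.00195138) = √(0.00048474) = 0.022017.
z = (0.558203 − 0.505718)/0.022017 = 0.052485/0.022017 = 2.384.
p-value = 2·P(Z > 2.384) ≈ 0.0171; since p < α = 0.025, reject H₀.

z = 2.384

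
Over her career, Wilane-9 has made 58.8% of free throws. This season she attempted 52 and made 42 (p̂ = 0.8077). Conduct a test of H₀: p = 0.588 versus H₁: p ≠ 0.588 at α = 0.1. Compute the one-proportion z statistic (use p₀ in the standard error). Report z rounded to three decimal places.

p̂ = 42/52 ≈ 0.807692.
SE = √(p₀(1−p₀)/n) = √(0.24226/52) = 0.068255.
z = (0.807692 − 0.588)/0.068255 = 0.219692/0.068255 = 3.219.
p-value = 2·P(Z > 3.219) ≈ 0.0013; since p < α = 0.1, reject H₀.

z = 3.219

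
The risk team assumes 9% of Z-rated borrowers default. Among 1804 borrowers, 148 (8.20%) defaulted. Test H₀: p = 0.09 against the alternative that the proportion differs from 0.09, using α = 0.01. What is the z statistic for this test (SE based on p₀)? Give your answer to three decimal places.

z = -1.181

p̂ = 148/1804 = 0.08204.
Standard error under H₀: √(0.09×0.91/1804) = 0.00674.
z = (0.08204 − 0.09)/0.00674 = -0.00796/0.00674 = -1.181.
p-value = 2·P(Z > 1.181) ≈ 0.2374; since p > α = 0.01, fail to reject H₀.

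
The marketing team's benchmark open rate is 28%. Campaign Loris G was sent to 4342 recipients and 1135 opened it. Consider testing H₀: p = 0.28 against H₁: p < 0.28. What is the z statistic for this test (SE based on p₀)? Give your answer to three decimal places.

z = -2.730

p̂ = 1135/4342 ≈ 0.261400.
Under H₀, SE = √(0.28·0.72/4342) = √(4.64302e-05) = 0.006814.
z = (0.261400 − 0.28)/0.006814 = -0.018600/0.006814 = -2.730.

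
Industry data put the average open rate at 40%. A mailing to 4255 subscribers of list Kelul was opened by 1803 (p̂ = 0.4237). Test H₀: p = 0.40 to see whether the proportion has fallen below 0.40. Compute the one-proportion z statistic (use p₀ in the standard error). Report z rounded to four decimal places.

p̂ = 1803/4255 ≈ 0.4237368.
Under H₀, SE = √(0.4·0.6/4255) = √(5.64042e-05) = 0.0075103.
z = (0.4237368 − 0.4)/0.0075103 = 0.0237368/0.0075103 = 3.1606.

z = 3.1606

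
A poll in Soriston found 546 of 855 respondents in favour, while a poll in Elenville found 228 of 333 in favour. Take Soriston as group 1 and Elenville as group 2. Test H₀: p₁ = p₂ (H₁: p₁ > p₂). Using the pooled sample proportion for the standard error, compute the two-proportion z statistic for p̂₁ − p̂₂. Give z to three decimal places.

z = -1.497

p̂₁ = 546/855 = 0.63860, p̂₂ = 228/333 = 0.68468.
Pooled p̂ = (546+228)/(855+333) = 774/1188 = 0.65152.
SE = √(0.227043 × 0.00417259) = 0.03078.
z = (0.63860 − 0.68468)/0.03078 = -0.04608/0.03078 = -1.497.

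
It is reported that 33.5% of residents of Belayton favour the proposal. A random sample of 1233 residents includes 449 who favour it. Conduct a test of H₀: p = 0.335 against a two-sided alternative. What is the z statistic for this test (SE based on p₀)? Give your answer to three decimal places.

z = 2.169

p̂ = 449/1233 ≈ 0.36415.
Under H₀, SE = √(0.335·0.665/1233) = √(0.000180677) = 0.01344.
z = (0.36415 − 0.335)/0.01344 = 0.02915/0.01344 = 2.169.
p-value = 2·P(Z > 2.169) ≈ 0.0301.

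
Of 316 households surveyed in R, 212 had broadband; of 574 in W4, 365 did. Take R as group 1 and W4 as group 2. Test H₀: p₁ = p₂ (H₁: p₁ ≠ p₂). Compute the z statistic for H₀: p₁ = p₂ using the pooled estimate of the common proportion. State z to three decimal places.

p̂₁ = 212/316 = 0.67089, p̂₂ = 365/574 = 0.63589.
Pooled p̂ = (212+365)/(316+574) = 577/890 = 0.64831.
SE = √(0.228003 × 0.00490672) = 0.03345.
z = (0.67089 − 0.63589)/0.03345 = 0.03500/0.03345 = 1.046.

z = 1.046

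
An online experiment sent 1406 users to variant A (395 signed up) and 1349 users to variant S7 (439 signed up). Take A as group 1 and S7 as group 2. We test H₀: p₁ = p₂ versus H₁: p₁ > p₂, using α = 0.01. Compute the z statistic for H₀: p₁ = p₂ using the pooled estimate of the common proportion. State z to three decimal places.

z = -2.541

p̂₁ = 395/1406 = 0.28094, p̂₂ = 439/1349 = 0.32543.
Pooled p̂ = (395+439)/(1406+1349) = 834/2755 = 0.30272.
SE = √(p̂(1−p̂)(1/n₁+1/n₂)) = √(0.30272·0.69728·0.00145253) = √(0.000306602) = 0.01751.
z = (0.28094 − 0.32543)/0.01751 = -0.04449/0.01751 = -2.541.
p-value = P(Z > -2.541) ≈ 0.9945, so at α = 0.01 we fail to reject H₀.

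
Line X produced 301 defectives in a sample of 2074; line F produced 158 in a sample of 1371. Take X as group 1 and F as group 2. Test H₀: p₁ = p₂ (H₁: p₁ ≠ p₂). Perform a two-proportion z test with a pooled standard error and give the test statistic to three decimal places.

z = 2.527

p̂₁ = 301/2074 = 0.14513, p̂₂ = 158/1371 = 0.11524.
Pooled p̂ = (301+158)/(2074+1371) = 459/3445 = 0.13324.
SE = √(0.115485 × 0.00121155) = 0.01183.
z = (0.14513 − 0.11524)/0.01183 = 0.02989/0.01183 = 2.527.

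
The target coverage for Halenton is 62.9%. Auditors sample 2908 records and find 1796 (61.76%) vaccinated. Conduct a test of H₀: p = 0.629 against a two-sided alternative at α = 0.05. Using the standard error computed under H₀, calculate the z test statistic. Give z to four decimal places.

p̂ = 1796/2908 = 0.6176066.
Under H₀, SE = √(0.629·0.371/2908) = √(8.02472e-05) = 0.0089581.
z = (0.6176066 − 0.629)/0.0089581 = -0.0113934/0.0089581 = -1.2719.
Two-sided p-value ≈ 2·Φ(−1.272) = 0.2034; since p > α = 0.05, fail to reject H₀.

z = -1.2719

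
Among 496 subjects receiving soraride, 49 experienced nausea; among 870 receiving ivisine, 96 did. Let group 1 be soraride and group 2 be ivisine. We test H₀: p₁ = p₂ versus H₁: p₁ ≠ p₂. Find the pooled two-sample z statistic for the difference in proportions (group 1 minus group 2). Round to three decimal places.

z = -0.667

p̂₁ = 49/496 = 0.098790, p̂₂ = 96/870 = 0.110345.
Pooled p̂ = (49+96)/(496+870) = 145/1366 = 0.106149.
SE = √(p̂(1−p̂)(1/n₁+1/n₂)) = √(0.106149·0.893851·0.00316555) = √(0.000300353) = 0.017331.
z = (0.098790 − 0.110345)/0.017331 = -0.011555/0.017331 = -0.667.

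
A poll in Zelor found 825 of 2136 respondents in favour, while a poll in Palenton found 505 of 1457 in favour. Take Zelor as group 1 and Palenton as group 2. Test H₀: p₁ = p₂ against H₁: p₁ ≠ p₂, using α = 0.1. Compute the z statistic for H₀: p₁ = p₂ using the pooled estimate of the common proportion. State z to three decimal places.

p̂₁ = 825/2136 = 0.38624, p̂₂ = 505/1457 = 0.34660.
Pooled p̂ = (825+505)/(2136+1457) = 1330/3593 = 0.37016.
SE = √(0.233143 × 0.00115451) = 0.01641.
z = (0.38624 − 0.34660)/0.01641 = 0.03964/0.01641 = 2.416.
Two-sided p-value ≈ 2·Φ(−2.416) = 0.0157. With α = 0.1, reject H₀.

z = 2.416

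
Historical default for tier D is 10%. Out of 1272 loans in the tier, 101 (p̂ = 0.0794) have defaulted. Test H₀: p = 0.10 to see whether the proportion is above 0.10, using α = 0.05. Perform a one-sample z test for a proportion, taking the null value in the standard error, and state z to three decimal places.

z = -2.449

p̂ = 101/1272 = 0.07940.
Standard error under H₀: √(0.1×0.9/1272) = 0.00841.
z = (0.07940 − 0.1)/0.00841 = -0.02060/0.00841 = -2.449.
p-value = P(Z > -2.449) ≈ 0.9928, so at α = 0.05 we fail to reject H₀.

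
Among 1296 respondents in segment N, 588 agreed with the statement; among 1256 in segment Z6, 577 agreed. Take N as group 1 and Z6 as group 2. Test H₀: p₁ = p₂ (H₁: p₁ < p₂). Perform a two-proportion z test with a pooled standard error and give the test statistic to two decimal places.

z = -0.29

p̂₁ = 588/1296 ≈ 0.4537, p̂₂ = 577/1256 ≈ 0.4594.
Pooled p̂ = (588+577)/(1296+1256) = 1165/2552 = 0.4565.
SE = √(0.248108 × 0.00156778) = 0.0197.
z = (0.4537 − 0.4594)/0.0197 = -0.0057/0.0197 = -0.29.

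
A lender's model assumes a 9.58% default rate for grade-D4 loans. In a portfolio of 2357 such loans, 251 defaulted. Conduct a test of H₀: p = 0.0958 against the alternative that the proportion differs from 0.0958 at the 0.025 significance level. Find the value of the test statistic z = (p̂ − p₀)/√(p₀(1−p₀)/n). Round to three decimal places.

z = 1.764

p̂ = 251/2357 = 0.10649.
Under H₀, SE = √(0.0958·0.9042/2357) = √(3.67511e-05) = 0.00606.
z = (0.10649 − 0.0958)/0.00606 = 0.01069/0.00606 = 1.764.
p-value = 2·P(Z > 1.764) ≈ 0.0778. With α = 0.025, fail to reject H₀.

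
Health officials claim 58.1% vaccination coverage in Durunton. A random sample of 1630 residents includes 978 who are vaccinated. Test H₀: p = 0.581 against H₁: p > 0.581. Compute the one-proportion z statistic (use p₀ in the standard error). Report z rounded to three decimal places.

p̂ = 978/1630 = 0.60000.
Under H₀, SE = √(0.581·0.419/1630) = √(0.000149349) = 0.01222.
z = (0.60000 − 0.581)/0.01222 = 0.01900/0.01222 = 1.555.

z = 1.555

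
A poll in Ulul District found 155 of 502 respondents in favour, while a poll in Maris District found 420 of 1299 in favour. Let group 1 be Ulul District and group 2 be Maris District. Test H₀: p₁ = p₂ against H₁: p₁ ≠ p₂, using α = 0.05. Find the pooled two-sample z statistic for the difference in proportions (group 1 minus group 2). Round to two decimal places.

p̂₁ = 155/502 ≈ 0.3088, p̂₂ = 420/1299 ≈ 0.3233.
Pooled p̂ = (155+420)/(502+1299) = 575/1801 = 0.3193.
SE = √(0.217336 × 0.00276185) = 0.0245.
z = (0.3088 − 0.3233)/0.0245 = -0.0145/0.0245 = -0.59.
Two-sided p-value ≈ 2·Φ(−0.594) = 0.5523, so at α = 0.05 we fail to reject H₀.

z = -0.59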